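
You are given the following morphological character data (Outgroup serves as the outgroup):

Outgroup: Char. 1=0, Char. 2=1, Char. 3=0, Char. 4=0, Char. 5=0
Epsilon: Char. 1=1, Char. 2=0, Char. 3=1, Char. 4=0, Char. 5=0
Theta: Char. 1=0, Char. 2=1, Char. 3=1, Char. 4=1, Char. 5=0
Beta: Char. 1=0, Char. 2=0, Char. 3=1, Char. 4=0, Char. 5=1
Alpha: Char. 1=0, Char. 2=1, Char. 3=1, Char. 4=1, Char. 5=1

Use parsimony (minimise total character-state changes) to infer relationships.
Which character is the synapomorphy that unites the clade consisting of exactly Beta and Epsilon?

Character polarity is set by the outgroup: the derived state is whichever differs from the outgroup's state, so for Char. 2 the derived state is '0', and for the remaining characters it is '1'.
Char. 1 (derived state '1') is unique to Epsilon (autapomorphy; uninformative for grouping).
Char. 2: derived state '0' in Beta and Epsilon only — synapomorphy for {Beta, Epsilon}.
All ingroup taxa share the derived state '1' for Char. 3; it defines the ingroup but does not resolve relationships within it.
Char. 4: derived state '1' in Alpha and Theta only — synapomorphy for {Alpha, Theta}.
Char. 5 groups Alpha and Beta, which is incompatible with the clades supported by the remaining characters; treating it as convergent (homoplasy) costs fewer steps than any alternative tree.
Most parsimonious ingroup topology: ((Epsilon,Beta),(Theta,Alpha)).
The clade {Beta, Epsilon} is supported by Char. 2: its derived state '0' occurs in exactly those taxa and in no other taxon (including the outgroup).

Char. 2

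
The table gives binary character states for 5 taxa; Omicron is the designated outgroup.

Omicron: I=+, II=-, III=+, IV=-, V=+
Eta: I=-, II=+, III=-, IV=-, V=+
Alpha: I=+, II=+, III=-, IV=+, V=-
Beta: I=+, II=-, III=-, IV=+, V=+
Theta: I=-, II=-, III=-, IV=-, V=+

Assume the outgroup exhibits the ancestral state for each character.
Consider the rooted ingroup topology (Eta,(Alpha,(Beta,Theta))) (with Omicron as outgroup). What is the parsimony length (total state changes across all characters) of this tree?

8

Map each character onto (Eta,(Alpha,(Beta,Theta))) (rooted by Omicron) and count the minimum state changes it requires (Fitch parsimony):
I: 2; II: 2; III: 1; IV: 2; V: 1.
Total tree length = 8.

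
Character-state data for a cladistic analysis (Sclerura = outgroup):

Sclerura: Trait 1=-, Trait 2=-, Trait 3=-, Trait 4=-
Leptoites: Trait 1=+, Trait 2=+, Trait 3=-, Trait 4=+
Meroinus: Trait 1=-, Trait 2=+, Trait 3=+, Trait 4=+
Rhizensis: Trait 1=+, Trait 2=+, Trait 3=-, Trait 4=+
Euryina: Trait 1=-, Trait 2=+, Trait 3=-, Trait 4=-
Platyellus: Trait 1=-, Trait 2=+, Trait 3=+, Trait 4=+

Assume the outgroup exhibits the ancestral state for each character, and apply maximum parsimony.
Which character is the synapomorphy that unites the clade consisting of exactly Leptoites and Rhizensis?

Trait 1

The outgroup has state '-' for every character, so '+' is the derived state throughout.
Trait 1: derived state '+' in Leptoites and Rhizensis only — synapomorphy for {Leptoites, Rhizensis}.
All ingroup taxa share the derived state '+' for Trait 2; it defines the ingroup but does not resolve relationships within it.
Trait 3 (derived state '+') is shared by Meroinus and Platyellus — a synapomorphy uniting that clade.
Trait 4 (derived state '+') is shared by Leptoites, Meroinus, Platyellus, and Rhizensis — a synapomorphy uniting that clade.
Most parsimonious ingroup topology: (((Leptoites,Rhizensis),(Meroinus,Platyellus)),Euryina).
The clade {Leptoites, Rhizensis} is supported by Trait 1: its derived state '+' occurs in exactly those taxa and in no other taxon (including the outgroup).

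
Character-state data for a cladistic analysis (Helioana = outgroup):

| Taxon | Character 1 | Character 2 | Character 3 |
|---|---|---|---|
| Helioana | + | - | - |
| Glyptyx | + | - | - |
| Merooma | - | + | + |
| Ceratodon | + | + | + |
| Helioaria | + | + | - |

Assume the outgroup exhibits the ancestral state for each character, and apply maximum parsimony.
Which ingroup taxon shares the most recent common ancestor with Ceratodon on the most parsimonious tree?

Merooma

Character polarity is set by the outgroup: the derived state is whichever differs from the outgroup's state, so for Character 1 the derived state is '-', and for the remaining characters it is '+'.
Character 1: derived state '-' in Merooma only — an autapomorphy, so it tells us nothing about relationships among taxa.
Character 2 (derived state '+') is shared by Ceratodon, Helioaria, and Merooma — a synapomorphy uniting that clade.
Only Ceratodon and Merooma show the derived state '+' for Character 3, supporting them as a clade.
Most parsimonious ingroup topology: (Glyptyx,((Merooma,Ceratodon),Helioaria)).
Ceratodon and Merooma form a cherry on this tree, so they are sister taxa.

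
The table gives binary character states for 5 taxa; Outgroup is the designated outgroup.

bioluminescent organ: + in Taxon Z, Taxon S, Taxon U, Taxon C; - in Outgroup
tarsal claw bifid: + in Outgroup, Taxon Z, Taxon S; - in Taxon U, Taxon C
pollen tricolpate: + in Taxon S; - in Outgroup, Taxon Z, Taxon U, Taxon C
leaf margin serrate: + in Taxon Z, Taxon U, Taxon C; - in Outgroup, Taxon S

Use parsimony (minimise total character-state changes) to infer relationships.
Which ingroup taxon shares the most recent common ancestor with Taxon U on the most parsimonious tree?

Taxon C

Character polarity is set by the outgroup: the derived state is whichever differs from the outgroup's state, so for tarsal claw bifid the derived state is '-', and for the remaining characters it is '+'.
All ingroup taxa share the derived state '+' for bioluminescent organ; it defines the ingroup but does not resolve relationships within it.
tarsal claw bifid: derived state '-' in Taxon C and Taxon U only — synapomorphy for {Taxon C, Taxon U}.
pollen tricolpate (derived state '+') is unique to Taxon S (autapomorphy; uninformative for grouping).
Only Taxon C, Taxon U, and Taxon Z show the derived state '+' for leaf margin serrate, supporting them as a clade.
Most parsimonious ingroup topology: ((Taxon Z,(Taxon U,Taxon C)),Taxon S).
Taxon U and Taxon C form a cherry on this tree, so they are sister taxa.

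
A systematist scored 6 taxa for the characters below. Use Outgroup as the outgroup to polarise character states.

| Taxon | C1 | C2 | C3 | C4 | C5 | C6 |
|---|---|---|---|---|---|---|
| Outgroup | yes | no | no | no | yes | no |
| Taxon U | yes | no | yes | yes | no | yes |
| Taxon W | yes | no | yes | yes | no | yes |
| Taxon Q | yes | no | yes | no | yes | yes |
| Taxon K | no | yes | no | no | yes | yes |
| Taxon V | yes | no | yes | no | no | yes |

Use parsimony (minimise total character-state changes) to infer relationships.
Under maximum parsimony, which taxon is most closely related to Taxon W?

Taxon U

Character polarity is set by the outgroup: the derived state is whichever differs from the outgroup's state, so for C1, C5 the derived state is 'no', and for the remaining characters it is 'yes'.
C1: derived state 'no' in Taxon K only — an autapomorphy, so it tells us nothing about relationships among taxa.
C2 (derived state 'yes') is unique to Taxon K (autapomorphy; uninformative for grouping).
C3: derived state 'yes' in Taxon Q, Taxon U, Taxon V, and Taxon W only — synapomorphy for {Taxon Q, Taxon U, Taxon V, Taxon W}.
C4: derived state 'yes' in Taxon U and Taxon W only — synapomorphy for {Taxon U, Taxon W}.
Only Taxon U, Taxon V, and Taxon W show the derived state 'no' for C5, supporting them as a clade.
C6 (derived state 'yes') is shared by all ingroup taxa — unites the whole ingroup.
Most parsimonious ingroup topology: ((((Taxon U,Taxon W),Taxon V),Taxon Q),Taxon K).
Taxon W and Taxon U form a cherry on this tree, so they are sister taxa.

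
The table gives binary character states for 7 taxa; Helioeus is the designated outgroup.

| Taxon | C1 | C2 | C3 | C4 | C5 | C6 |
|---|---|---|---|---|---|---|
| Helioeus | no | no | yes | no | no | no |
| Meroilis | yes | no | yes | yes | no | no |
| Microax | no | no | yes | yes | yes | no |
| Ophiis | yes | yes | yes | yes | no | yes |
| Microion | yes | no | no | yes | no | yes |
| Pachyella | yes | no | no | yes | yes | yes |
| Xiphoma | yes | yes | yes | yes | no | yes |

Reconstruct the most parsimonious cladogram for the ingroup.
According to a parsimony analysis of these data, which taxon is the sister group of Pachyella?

Microion

Character polarity is set by the outgroup: the derived state is whichever differs from the outgroup's state, so for C3 the derived state is 'no', and for the remaining characters it is 'yes'.
Only Meroilis, Microion, Ophiis, Pachyella, and Xiphoma show the derived state 'yes' for C1, supporting them as a clade.
C2: derived state 'yes' in Ophiis and Xiphoma only — synapomorphy for {Ophiis, Xiphoma}.
C3 (derived state 'no') is shared by Microion and Pachyella — a synapomorphy uniting that clade.
All ingroup taxa share the derived state 'yes' for C4; it defines the ingroup but does not resolve relationships within it.
C5 (state 'yes') occurs in Microax and Pachyella but conflicts with the nesting implied by the other characters — most parsimoniously interpreted as homoplasy.
C6: derived state 'yes' in Microion, Ophiis, Pachyella, and Xiphoma only — synapomorphy for {Microion, Ophiis, Pachyella, Xiphoma}.
Most parsimonious ingroup topology: ((Meroilis,((Ophiis,Xiphoma),(Microion,Pachyella))),Microax).
Pachyella and Microion form a cherry on this tree, so they are sister taxa.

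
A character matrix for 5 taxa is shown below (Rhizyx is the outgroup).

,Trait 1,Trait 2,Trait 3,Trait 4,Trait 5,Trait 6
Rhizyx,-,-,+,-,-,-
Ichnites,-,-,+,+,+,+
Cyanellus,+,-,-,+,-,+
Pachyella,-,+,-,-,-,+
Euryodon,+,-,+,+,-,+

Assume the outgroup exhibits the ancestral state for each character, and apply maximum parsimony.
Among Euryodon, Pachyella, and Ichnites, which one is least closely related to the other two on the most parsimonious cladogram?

Character polarity is set by the outgroup: the derived state is whichever differs from the outgroup's state, so for Trait 3 the derived state is '-', and for the remaining characters it is '+'.
Only Cyanellus and Euryodon show the derived state '+' for Trait 1, supporting them as a clade.
Trait 2 (derived state '+') is unique to Pachyella (autapomorphy; uninformative for grouping).
Trait 3 groups Cyanellus and Pachyella, which is incompatible with the clades supported by the remaining characters; treating it as convergent (homoplasy) costs fewer steps than any alternative tree.
Only Cyanellus, Euryodon, and Ichnites show the derived state '+' for Trait 4, supporting them as a clade.
Trait 5 (derived state '+') is unique to Ichnites (autapomorphy; uninformative for grouping).
All ingroup taxa share the derived state '+' for Trait 6; it defines the ingroup but does not resolve relationships within it.
Most parsimonious ingroup topology: ((Ichnites,(Cyanellus,Euryodon)),Pachyella).
Ichnites and Euryodon share a more recent common ancestor with each other than either does with Pachyella, so Pachyella is the least closely related of the three.

Pachyella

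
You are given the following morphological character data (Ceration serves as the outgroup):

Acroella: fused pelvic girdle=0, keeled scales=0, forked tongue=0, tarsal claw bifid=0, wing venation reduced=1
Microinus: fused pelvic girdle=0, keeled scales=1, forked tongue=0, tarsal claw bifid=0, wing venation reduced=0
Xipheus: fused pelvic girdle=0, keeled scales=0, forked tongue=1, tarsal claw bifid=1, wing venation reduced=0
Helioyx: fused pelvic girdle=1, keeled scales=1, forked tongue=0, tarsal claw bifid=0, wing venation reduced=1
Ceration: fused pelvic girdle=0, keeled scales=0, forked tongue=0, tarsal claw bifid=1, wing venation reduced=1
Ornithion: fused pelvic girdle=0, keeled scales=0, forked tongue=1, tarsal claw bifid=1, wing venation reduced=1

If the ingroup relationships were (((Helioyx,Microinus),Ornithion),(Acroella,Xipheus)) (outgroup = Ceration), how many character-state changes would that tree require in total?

8

Map each character onto (((Helioyx,Microinus),Ornithion),(Acroella,Xipheus)) (rooted by Ceration) and count the minimum state changes it requires (Fitch parsimony):
fused pelvic girdle: 1; keeled scales: 1; forked tongue: 2; tarsal claw bifid: 2; wing venation reduced: 2.
Total tree length = 8.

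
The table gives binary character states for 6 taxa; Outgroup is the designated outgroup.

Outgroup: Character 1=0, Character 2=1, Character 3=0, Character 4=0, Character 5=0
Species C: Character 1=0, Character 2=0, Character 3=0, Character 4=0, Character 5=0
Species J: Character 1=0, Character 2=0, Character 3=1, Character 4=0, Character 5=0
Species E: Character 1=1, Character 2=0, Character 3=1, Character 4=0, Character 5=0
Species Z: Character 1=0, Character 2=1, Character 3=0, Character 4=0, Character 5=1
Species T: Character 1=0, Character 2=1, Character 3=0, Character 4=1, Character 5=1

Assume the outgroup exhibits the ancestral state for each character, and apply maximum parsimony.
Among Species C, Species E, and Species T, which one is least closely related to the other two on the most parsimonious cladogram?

Species T

Character polarity is set by the outgroup: the derived state is whichever differs from the outgroup's state, so for Character 2 the derived state is '0', and for the remaining characters it is '1'.
Character 1: derived state '1' in Species E only — an autapomorphy, so it tells us nothing about relationships among taxa.
Character 2 (derived state '0') is shared by Species C, Species E, and Species J — a synapomorphy uniting that clade.
Character 3 (derived state '1') is shared by Species E and Species J — a synapomorphy uniting that clade.
Character 4 (derived state '1') is unique to Species T (autapomorphy; uninformative for grouping).
Only Species T and Species Z show the derived state '1' for Character 5, supporting them as a clade.
Most parsimonious ingroup topology: ((Species C,(Species J,Species E)),(Species Z,Species T)).
Species E and Species C share a more recent common ancestor with each other than either does with Species T, so Species T is the least closely related of the three.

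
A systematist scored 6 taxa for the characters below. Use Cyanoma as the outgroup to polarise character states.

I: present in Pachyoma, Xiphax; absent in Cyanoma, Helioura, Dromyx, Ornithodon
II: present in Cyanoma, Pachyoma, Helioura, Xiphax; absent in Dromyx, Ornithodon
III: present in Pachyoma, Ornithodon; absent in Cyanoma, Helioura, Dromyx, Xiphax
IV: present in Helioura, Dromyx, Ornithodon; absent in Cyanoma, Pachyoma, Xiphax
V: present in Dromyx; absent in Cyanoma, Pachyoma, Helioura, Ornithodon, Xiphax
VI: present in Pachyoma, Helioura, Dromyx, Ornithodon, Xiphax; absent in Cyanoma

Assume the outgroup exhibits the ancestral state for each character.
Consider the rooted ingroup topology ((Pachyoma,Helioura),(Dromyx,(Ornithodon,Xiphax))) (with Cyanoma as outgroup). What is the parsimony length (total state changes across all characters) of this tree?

11

Map each character onto ((Pachyoma,Helioura),(Dromyx,(Ornithodon,Xiphax))) (rooted by Cyanoma) and count the minimum state changes it requires (Fitch parsimony):
I: 2; II: 2; III: 2; IV: 3; V: 1; VI: 1.
Total tree length = 11.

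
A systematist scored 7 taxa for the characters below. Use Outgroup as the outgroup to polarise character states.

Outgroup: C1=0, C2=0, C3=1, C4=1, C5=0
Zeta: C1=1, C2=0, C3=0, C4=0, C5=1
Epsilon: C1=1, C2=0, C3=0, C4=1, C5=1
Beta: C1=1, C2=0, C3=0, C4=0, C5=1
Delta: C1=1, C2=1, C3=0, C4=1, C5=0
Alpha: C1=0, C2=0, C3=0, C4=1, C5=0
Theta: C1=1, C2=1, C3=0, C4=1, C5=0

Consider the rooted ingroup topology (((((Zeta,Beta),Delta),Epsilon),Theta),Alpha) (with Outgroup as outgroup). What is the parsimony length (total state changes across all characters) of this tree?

Map each character onto (((((Zeta,Beta),Delta),Epsilon),Theta),Alpha) (rooted by Outgroup) and count the minimum state changes it requires (Fitch parsimony):
C1: 1; C2: 2; C3: 1; C4: 1; C5: 2.
Total tree length = 7.

7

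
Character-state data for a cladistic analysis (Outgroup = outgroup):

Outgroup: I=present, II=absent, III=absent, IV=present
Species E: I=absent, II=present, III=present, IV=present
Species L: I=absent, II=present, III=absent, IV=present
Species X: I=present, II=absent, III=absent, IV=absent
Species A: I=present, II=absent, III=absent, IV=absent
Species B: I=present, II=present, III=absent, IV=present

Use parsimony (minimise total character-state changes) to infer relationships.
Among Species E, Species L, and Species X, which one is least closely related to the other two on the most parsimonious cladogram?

Character polarity is set by the outgroup: the derived state is whichever differs from the outgroup's state, so for I, IV the derived state is 'absent', and for the remaining characters it is 'present'.
Only Species E and Species L show the derived state 'absent' for I, supporting them as a clade.
Only Species B, Species E, and Species L show the derived state 'present' for II, supporting them as a clade.
III (derived state 'present') is unique to Species E (autapomorphy; uninformative for grouping).
Only Species A and Species X show the derived state 'absent' for IV, supporting them as a clade.
Most parsimonious ingroup topology: (((Species E,Species L),Species B),(Species X,Species A)).
Species L and Species E share a more recent common ancestor with each other than either does with Species X, so Species X is the least closely related of the three.

Species X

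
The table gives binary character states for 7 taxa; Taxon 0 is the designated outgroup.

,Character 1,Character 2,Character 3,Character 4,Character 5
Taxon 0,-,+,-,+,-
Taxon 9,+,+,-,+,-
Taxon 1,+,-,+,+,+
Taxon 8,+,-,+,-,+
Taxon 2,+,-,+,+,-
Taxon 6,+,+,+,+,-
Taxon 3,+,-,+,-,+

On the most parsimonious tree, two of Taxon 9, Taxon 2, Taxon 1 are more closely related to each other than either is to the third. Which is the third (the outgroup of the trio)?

Character polarity is set by the outgroup: the derived state is whichever differs from the outgroup's state, so for Character 2, Character 4 the derived state is '-', and for the remaining characters it is '+'.
Character 1 (derived state '+') is shared by all ingroup taxa — unites the whole ingroup.
Only Taxon 1, Taxon 2, Taxon 3, and Taxon 8 show the derived state '-' for Character 2, supporting them as a clade.
Character 3: derived state '+' in Taxon 1, Taxon 2, Taxon 3, Taxon 6, and Taxon 8 only — synapomorphy for {Taxon 1, Taxon 2, Taxon 3, Taxon 6, Taxon 8}.
Character 4: derived state '-' in Taxon 3 and Taxon 8 only — synapomorphy for {Taxon 3, Taxon 8}.
Only Taxon 1, Taxon 3, and Taxon 8 show the derived state '+' for Character 5, supporting them as a clade.
Most parsimonious ingroup topology: (Taxon 9,(((Taxon 1,(Taxon 8,Taxon 3)),Taxon 2),Taxon 6)).
Taxon 1 and Taxon 2 share a more recent common ancestor with each other than either does with Taxon 9, so Taxon 9 is the least closely related of the three.

Taxon 9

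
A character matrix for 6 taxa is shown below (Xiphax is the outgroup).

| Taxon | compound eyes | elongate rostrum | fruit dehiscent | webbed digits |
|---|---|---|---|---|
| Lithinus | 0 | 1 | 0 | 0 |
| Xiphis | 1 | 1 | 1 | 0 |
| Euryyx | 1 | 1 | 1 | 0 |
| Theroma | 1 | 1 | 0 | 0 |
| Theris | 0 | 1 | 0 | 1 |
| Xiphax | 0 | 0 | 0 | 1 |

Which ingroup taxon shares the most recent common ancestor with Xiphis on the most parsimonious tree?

Character polarity is set by the outgroup: the derived state is whichever differs from the outgroup's state, so for webbed digits the derived state is '0', and for the remaining characters it is '1'.
Only Euryyx, Theroma, and Xiphis show the derived state '1' for compound eyes, supporting them as a clade.
elongate rostrum (derived state '1') is shared by all ingroup taxa — unites the whole ingroup.
fruit dehiscent: derived state '1' in Euryyx and Xiphis only — synapomorphy for {Euryyx, Xiphis}.
Only Euryyx, Lithinus, Theroma, and Xiphis show the derived state '0' for webbed digits, supporting them as a clade.
Most parsimonious ingroup topology: (((Theroma,(Xiphis,Euryyx)),Lithinus),Theris).
Xiphis and Euryyx form a cherry on this tree, so they are sister taxa.

Euryyx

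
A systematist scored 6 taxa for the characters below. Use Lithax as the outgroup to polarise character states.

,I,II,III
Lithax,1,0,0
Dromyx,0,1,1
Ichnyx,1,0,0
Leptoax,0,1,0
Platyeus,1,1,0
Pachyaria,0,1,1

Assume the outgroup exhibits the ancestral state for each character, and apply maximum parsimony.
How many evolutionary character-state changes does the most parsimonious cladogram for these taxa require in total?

3

Character polarity is set by the outgroup: the derived state is whichever differs from the outgroup's state, so for I the derived state is '0', and for the remaining characters it is '1'.
I (derived state '0') is shared by Dromyx, Leptoax, and Pachyaria — a synapomorphy uniting that clade.
II: derived state '1' in Dromyx, Leptoax, Pachyaria, and Platyeus only — synapomorphy for {Dromyx, Leptoax, Pachyaria, Platyeus}.
Only Dromyx and Pachyaria show the derived state '1' for III, supporting them as a clade.
Most parsimonious ingroup topology: ((((Dromyx,Pachyaria),Leptoax),Platyeus),Ichnyx).
Changes per character on this tree: I: 1; II: 1; III: 1.
Total = 3.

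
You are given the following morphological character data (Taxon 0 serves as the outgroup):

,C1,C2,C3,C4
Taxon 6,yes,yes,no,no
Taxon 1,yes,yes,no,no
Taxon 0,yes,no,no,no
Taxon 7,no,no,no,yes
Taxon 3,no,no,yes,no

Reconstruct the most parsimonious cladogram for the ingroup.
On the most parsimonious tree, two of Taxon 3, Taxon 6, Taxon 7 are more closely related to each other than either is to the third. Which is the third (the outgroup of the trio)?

Character polarity is set by the outgroup: the derived state is whichever differs from the outgroup's state, so for C1 the derived state is 'no', and for the remaining characters it is 'yes'.
Only Taxon 3 and Taxon 7 show the derived state 'no' for C1, supporting them as a clade.
C2 (derived state 'yes') is shared by Taxon 1 and Taxon 6 — a synapomorphy uniting that clade.
C3: derived state 'yes' in Taxon 3 only — an autapomorphy, so it tells us nothing about relationships among taxa.
C4: derived state 'yes' in Taxon 7 only — an autapomorphy, so it tells us nothing about relationships among taxa.
Most parsimonious ingroup topology: ((Taxon 7,Taxon 3),(Taxon 1,Taxon 6)).
Taxon 7 and Taxon 3 share a more recent common ancestor with each other than either does with Taxon 6, so Taxon 6 is the least closely related of the three.

Taxon 6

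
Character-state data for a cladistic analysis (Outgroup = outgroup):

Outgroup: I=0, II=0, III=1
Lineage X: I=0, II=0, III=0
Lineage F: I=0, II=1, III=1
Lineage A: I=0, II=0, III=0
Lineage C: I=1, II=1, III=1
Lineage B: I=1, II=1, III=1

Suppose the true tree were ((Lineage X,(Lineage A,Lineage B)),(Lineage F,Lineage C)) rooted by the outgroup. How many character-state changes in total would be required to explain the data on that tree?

6

Map each character onto ((Lineage X,(Lineage A,Lineage B)),(Lineage F,Lineage C)) (rooted by Outgroup) and count the minimum state changes it requires (Fitch parsimony):
I: 2; II: 2; III: 2.
Total tree length = 6.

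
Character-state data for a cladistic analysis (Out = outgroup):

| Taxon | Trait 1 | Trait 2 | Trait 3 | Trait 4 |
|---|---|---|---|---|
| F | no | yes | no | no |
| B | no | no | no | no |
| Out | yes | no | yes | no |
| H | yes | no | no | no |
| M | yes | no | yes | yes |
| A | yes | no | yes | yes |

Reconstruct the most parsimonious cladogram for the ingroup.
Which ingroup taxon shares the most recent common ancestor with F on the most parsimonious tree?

Character polarity is set by the outgroup: the derived state is whichever differs from the outgroup's state, so for Trait 1, Trait 3 the derived state is 'no', and for the remaining characters it is 'yes'.
Only B and F show the derived state 'no' for Trait 1, supporting them as a clade.
Trait 2 (derived state 'yes') is unique to F (autapomorphy; uninformative for grouping).
Only B, F, and H show the derived state 'no' for Trait 3, supporting them as a clade.
Trait 4: derived state 'yes' in A and M only — synapomorphy for {A, M}.
Most parsimonious ingroup topology: ((M,A),((B,F),H)).
F and B form a cherry on this tree, so they are sister taxa.

B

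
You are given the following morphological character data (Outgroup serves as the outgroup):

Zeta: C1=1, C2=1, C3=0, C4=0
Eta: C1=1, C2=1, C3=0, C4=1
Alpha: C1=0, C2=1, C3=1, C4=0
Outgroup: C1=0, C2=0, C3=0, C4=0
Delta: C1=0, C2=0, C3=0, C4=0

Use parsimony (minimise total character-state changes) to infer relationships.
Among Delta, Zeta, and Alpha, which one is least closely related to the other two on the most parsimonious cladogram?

Delta

The outgroup has state '0' for every character, so '1' is the derived state throughout.
C1 (derived state '1') is shared by Eta and Zeta — a synapomorphy uniting that clade.
Only Alpha, Eta, and Zeta show the derived state '1' for C2, supporting them as a clade.
C3 (derived state '1') is unique to Alpha (autapomorphy; uninformative for grouping).
C4: derived state '1' in Eta only — an autapomorphy, so it tells us nothing about relationships among taxa.
Most parsimonious ingroup topology: (((Eta,Zeta),Alpha),Delta).
Zeta and Alpha share a more recent common ancestor with each other than either does with Delta, so Delta is the least closely related of the three.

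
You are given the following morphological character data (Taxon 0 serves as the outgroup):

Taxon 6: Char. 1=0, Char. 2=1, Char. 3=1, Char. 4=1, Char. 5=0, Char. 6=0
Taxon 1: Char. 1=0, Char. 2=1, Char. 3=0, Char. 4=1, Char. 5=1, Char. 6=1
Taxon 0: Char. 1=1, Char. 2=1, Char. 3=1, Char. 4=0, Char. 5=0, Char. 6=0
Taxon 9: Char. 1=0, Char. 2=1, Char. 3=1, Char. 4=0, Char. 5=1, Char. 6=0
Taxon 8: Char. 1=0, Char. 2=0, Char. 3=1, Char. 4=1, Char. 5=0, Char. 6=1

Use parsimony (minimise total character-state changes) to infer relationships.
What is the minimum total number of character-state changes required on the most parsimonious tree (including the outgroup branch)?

Character polarity is set by the outgroup: the derived state is whichever differs from the outgroup's state, so for Char. 1, Char. 2, Char. 3 the derived state is '0', and for the remaining characters it is '1'.
Char. 1 (derived state '0') is shared by all ingroup taxa — unites the whole ingroup.
Char. 2 (derived state '0') is unique to Taxon 8 (autapomorphy; uninformative for grouping).
Char. 3 (derived state '0') is unique to Taxon 1 (autapomorphy; uninformative for grouping).
Char. 4 (derived state '1') is shared by Taxon 1, Taxon 6, and Taxon 8 — a synapomorphy uniting that clade.
Char. 5 (state '1') occurs in Taxon 1 and Taxon 9 but conflicts with the nesting implied by the other characters — most parsimoniously interpreted as homoplasy.
Char. 6 (derived state '1') is shared by Taxon 1 and Taxon 8 — a synapomorphy uniting that clade.
Most parsimonious ingroup topology: (Taxon 9,(Taxon 6,(Taxon 1,Taxon 8))).
Changes per character on this tree: Char. 1: 1; Char. 2: 1; Char. 3: 1; Char. 4: 1; Char. 5: 2; Char. 6: 1.
Total = 7.

7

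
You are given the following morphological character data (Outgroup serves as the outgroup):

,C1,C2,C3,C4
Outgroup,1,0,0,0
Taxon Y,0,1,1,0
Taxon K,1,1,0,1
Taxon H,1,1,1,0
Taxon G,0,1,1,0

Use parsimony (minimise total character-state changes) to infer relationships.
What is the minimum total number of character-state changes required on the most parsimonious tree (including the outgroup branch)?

Character polarity is set by the outgroup: the derived state is whichever differs from the outgroup's state, so for C1 the derived state is '0', and for the remaining characters it is '1'.
Only Taxon G and Taxon Y show the derived state '0' for C1, supporting them as a clade.
All ingroup taxa share the derived state '1' for C2; it defines the ingroup but does not resolve relationships within it.
C3 (derived state '1') is shared by Taxon G, Taxon H, and Taxon Y — a synapomorphy uniting that clade.
C4 (derived state '1') is unique to Taxon K (autapomorphy; uninformative for grouping).
Most parsimonious ingroup topology: (((Taxon Y,Taxon G),Taxon H),Taxon K).
Changes per character on this tree: C1: 1; C2: 1; C3: 1; C4: 1.
Total = 4.

4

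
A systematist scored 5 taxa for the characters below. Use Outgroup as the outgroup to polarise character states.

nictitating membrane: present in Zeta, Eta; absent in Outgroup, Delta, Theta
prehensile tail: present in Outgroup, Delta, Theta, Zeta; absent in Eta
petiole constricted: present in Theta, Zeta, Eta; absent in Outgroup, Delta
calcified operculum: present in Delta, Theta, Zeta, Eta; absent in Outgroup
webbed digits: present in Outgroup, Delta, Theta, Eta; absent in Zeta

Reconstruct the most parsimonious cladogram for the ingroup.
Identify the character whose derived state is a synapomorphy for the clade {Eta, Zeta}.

nictitating membrane

Character polarity is set by the outgroup: the derived state is whichever differs from the outgroup's state, so for prehensile tail, webbed digits the derived state is 'absent', and for the remaining characters it is 'present'.
nictitating membrane (derived state 'present') is shared by Eta and Zeta — a synapomorphy uniting that clade.
prehensile tail (derived state 'absent') is unique to Eta (autapomorphy; uninformative for grouping).
petiole constricted (derived state 'present') is shared by Eta, Theta, and Zeta — a synapomorphy uniting that clade.
calcified operculum (derived state 'present') is shared by all ingroup taxa — unites the whole ingroup.
webbed digits (derived state 'absent') is unique to Zeta (autapomorphy; uninformative for grouping).
Most parsimonious ingroup topology: (Delta,(Theta,(Zeta,Eta))).
The clade {Eta, Zeta} is supported by nictitating membrane: its derived state 'present' occurs in exactly those taxa and in no other taxon (including the outgroup).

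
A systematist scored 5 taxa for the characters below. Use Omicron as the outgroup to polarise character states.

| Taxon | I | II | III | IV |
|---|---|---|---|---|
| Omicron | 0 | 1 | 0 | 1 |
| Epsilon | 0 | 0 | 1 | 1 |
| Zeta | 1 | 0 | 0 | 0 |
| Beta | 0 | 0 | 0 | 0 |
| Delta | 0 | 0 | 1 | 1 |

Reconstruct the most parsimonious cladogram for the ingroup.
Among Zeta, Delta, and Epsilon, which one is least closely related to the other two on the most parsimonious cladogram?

Zeta

Character polarity is set by the outgroup: the derived state is whichever differs from the outgroup's state, so for II, IV the derived state is '0', and for the remaining characters it is '1'.
I: derived state '1' in Zeta only — an autapomorphy, so it tells us nothing about relationships among taxa.
All ingroup taxa share the derived state '0' for II; it defines the ingroup but does not resolve relationships within it.
Only Delta and Epsilon show the derived state '1' for III, supporting them as a clade.
IV: derived state '0' in Beta and Zeta only — synapomorphy for {Beta, Zeta}.
Most parsimonious ingroup topology: ((Epsilon,Delta),(Zeta,Beta)).
Epsilon and Delta share a more recent common ancestor with each other than either does with Zeta, so Zeta is the least closely related of the three.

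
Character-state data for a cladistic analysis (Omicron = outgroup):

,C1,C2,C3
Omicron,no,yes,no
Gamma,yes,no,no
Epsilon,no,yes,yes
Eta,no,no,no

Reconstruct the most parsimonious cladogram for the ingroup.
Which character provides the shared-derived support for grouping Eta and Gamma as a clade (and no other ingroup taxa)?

Character polarity is set by the outgroup: the derived state is whichever differs from the outgroup's state, so for C2 the derived state is 'no', and for the remaining characters it is 'yes'.
C1 (derived state 'yes') is unique to Gamma (autapomorphy; uninformative for grouping).
C2 (derived state 'no') is shared by Eta and Gamma — a synapomorphy uniting that clade.
C3: derived state 'yes' in Epsilon only — an autapomorphy, so it tells us nothing about relationships among taxa.
Most parsimonious ingroup topology: ((Gamma,Eta),Epsilon).
The clade {Eta, Gamma} is supported by C2: its derived state 'no' occurs in exactly those taxa and in no other taxon (including the outgroup).

C2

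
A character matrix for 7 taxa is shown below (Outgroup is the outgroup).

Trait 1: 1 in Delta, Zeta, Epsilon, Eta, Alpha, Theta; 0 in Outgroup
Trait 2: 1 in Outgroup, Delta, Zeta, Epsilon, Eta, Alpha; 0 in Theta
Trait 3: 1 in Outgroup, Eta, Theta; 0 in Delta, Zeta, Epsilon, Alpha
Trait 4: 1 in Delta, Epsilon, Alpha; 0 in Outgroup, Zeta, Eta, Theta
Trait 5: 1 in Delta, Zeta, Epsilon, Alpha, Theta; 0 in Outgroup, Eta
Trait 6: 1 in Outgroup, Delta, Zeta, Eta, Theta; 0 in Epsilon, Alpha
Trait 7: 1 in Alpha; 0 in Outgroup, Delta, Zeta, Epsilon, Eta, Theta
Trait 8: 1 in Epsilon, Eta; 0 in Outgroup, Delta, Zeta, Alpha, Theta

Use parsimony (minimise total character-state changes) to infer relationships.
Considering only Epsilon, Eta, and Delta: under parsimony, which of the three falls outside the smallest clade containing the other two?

Eta

Character polarity is set by the outgroup: the derived state is whichever differs from the outgroup's state, so for Trait 2, Trait 3, Trait 6 the derived state is '0', and for the remaining characters it is '1'.
Trait 1 (derived state '1') is shared by all ingroup taxa — unites the whole ingroup.
Trait 2: derived state '0' in Theta only — an autapomorphy, so it tells us nothing about relationships among taxa.
Trait 3 (derived state '0') is shared by Alpha, Delta, Epsilon, and Zeta — a synapomorphy uniting that clade.
Trait 4: derived state '1' in Alpha, Delta, and Epsilon only — synapomorphy for {Alpha, Delta, Epsilon}.
Only Alpha, Delta, Epsilon, Theta, and Zeta show the derived state '1' for Trait 5, supporting them as a clade.
Trait 6 (derived state '0') is shared by Alpha and Epsilon — a synapomorphy uniting that clade.
Trait 7 (derived state '1') is unique to Alpha (autapomorphy; uninformative for grouping).
Trait 8 (state '1') occurs in Epsilon and Eta but conflicts with the nesting implied by the other characters — most parsimoniously interpreted as homoplasy.
Most parsimonious ingroup topology: ((((Delta,(Epsilon,Alpha)),Zeta),Theta),Eta).
Epsilon and Delta share a more recent common ancestor with each other than either does with Eta, so Eta is the least closely related of the three.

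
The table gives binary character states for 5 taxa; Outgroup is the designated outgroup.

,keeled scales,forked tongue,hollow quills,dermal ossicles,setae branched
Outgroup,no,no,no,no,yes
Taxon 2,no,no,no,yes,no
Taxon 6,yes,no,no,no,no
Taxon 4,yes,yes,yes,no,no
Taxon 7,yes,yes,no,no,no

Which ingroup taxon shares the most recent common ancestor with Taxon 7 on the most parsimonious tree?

Character polarity is set by the outgroup: the derived state is whichever differs from the outgroup's state, so for setae branched the derived state is 'no', and for the remaining characters it is 'yes'.
Only Taxon 4, Taxon 6, and Taxon 7 show the derived state 'yes' for keeled scales, supporting them as a clade.
forked tongue: derived state 'yes' in Taxon 4 and Taxon 7 only — synapomorphy for {Taxon 4, Taxon 7}.
hollow quills (derived state 'yes') is unique to Taxon 4 (autapomorphy; uninformative for grouping).
dermal ossicles (derived state 'yes') is unique to Taxon 2 (autapomorphy; uninformative for grouping).
setae branched (derived state 'no') is shared by all ingroup taxa — unites the whole ingroup.
Most parsimonious ingroup topology: (Taxon 2,(Taxon 6,(Taxon 4,Taxon 7))).
Taxon 7 and Taxon 4 form a cherry on this tree, so they are sister taxa.

Taxon 4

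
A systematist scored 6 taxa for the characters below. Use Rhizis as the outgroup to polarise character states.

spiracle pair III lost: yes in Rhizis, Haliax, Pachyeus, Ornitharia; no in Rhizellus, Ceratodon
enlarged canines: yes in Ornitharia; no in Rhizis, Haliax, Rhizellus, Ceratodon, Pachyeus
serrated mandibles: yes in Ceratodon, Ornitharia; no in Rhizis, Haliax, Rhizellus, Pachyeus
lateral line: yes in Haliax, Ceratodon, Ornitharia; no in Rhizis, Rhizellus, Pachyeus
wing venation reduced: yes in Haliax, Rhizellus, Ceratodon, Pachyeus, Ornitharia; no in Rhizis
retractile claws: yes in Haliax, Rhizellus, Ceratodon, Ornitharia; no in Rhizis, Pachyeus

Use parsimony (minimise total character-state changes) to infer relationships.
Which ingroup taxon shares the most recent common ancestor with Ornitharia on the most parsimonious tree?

Ceratodon

Character polarity is set by the outgroup: the derived state is whichever differs from the outgroup's state, so for spiracle pair III lost the derived state is 'no', and for the remaining characters it is 'yes'.
spiracle pair III lost groups Ceratodon and Rhizellus, which is incompatible with the clades supported by the remaining characters; treating it as convergent (homoplasy) costs fewer steps than any alternative tree.
enlarged canines (derived state 'yes') is unique to Ornitharia (autapomorphy; uninformative for grouping).
Only Ceratodon and Ornitharia show the derived state 'yes' for serrated mandibles, supporting them as a clade.
Only Ceratodon, Haliax, and Ornitharia show the derived state 'yes' for lateral line, supporting them as a clade.
wing venation reduced (derived state 'yes') is shared by all ingroup taxa — unites the whole ingroup.
retractile claws: derived state 'yes' in Ceratodon, Haliax, Ornitharia, and Rhizellus only — synapomorphy for {Ceratodon, Haliax, Ornitharia, Rhizellus}.
Most parsimonious ingroup topology: (((Haliax,(Ceratodon,Ornitharia)),Rhizellus),Pachyeus).
Ornitharia and Ceratodon form a cherry on this tree, so they are sister taxa.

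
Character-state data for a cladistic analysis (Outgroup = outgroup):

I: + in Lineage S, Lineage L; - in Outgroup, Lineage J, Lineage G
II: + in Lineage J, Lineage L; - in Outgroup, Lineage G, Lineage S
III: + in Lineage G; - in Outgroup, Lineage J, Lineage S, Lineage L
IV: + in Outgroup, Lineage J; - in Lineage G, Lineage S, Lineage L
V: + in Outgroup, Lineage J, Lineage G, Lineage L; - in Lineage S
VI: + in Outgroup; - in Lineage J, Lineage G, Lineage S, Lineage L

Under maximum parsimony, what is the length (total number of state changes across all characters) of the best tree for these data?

7

Character polarity is set by the outgroup: the derived state is whichever differs from the outgroup's state, so for IV, V, VI the derived state is '-', and for the remaining characters it is '+'.
I (derived state '+') is shared by Lineage L and Lineage S — a synapomorphy uniting that clade.
II (state '+') occurs in Lineage J and Lineage L but conflicts with the nesting implied by the other characters — most parsimoniously interpreted as homoplasy.
III (derived state '+') is unique to Lineage G (autapomorphy; uninformative for grouping).
Only Lineage G, Lineage L, and Lineage S show the derived state '-' for IV, supporting them as a clade.
V: derived state '-' in Lineage S only — an autapomorphy, so it tells us nothing about relationships among taxa.
All ingroup taxa share the derived state '-' for VI; it defines the ingroup but does not resolve relationships within it.
Most parsimonious ingroup topology: (Lineage J,(Lineage G,(Lineage S,Lineage L))).
Changes per character on this tree: I: 1; II: 2; III: 1; IV: 1; V: 1; VI: 1.
Total = 7.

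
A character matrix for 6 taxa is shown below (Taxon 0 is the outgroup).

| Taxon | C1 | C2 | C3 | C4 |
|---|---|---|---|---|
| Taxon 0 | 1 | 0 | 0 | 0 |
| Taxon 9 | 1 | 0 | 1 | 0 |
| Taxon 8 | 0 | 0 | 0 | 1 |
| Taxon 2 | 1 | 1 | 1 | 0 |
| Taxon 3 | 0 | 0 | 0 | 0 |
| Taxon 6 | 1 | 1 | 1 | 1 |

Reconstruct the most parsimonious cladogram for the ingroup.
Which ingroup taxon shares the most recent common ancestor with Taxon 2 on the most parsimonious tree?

Character polarity is set by the outgroup: the derived state is whichever differs from the outgroup's state, so for C1 the derived state is '0', and for the remaining characters it is '1'.
Only Taxon 3 and Taxon 8 show the derived state '0' for C1, supporting them as a clade.
C2 (derived state '1') is shared by Taxon 2 and Taxon 6 — a synapomorphy uniting that clade.
Only Taxon 2, Taxon 6, and Taxon 9 show the derived state '1' for C3, supporting them as a clade.
C4 groups Taxon 6 and Taxon 8, which is incompatible with the clades supported by the remaining characters; treating it as convergent (homoplasy) costs fewer steps than any alternative tree.
Most parsimonious ingroup topology: ((Taxon 9,(Taxon 2,Taxon 6)),(Taxon 8,Taxon 3)).
Taxon 2 and Taxon 6 form a cherry on this tree, so they are sister taxa.

Taxon 6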